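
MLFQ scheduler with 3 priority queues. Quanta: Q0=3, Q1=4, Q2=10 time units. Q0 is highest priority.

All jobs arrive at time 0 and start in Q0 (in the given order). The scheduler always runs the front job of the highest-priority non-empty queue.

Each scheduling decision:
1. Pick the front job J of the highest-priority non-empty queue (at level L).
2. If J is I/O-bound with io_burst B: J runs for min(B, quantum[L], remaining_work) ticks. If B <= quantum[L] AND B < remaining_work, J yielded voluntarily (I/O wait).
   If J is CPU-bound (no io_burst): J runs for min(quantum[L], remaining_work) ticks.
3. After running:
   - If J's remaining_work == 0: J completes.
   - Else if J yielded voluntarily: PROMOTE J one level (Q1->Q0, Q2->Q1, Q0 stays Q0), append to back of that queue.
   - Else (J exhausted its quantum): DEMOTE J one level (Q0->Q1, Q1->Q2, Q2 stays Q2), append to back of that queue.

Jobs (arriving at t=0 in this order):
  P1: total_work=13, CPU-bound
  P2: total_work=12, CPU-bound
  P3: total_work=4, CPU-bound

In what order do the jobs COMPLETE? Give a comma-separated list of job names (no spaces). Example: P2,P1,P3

Answer: P3,P1,P2

Derivation:
t=0-3: P1@Q0 runs 3, rem=10, quantum used, demote→Q1. Q0=[P2,P3] Q1=[P1] Q2=[]
t=3-6: P2@Q0 runs 3, rem=9, quantum used, demote→Q1. Q0=[P3] Q1=[P1,P2] Q2=[]
t=6-9: P3@Q0 runs 3, rem=1, quantum used, demote→Q1. Q0=[] Q1=[P1,P2,P3] Q2=[]
t=9-13: P1@Q1 runs 4, rem=6, quantum used, demote→Q2. Q0=[] Q1=[P2,P3] Q2=[P1]
t=13-17: P2@Q1 runs 4, rem=5, quantum used, demote→Q2. Q0=[] Q1=[P3] Q2=[P1,P2]
t=17-18: P3@Q1 runs 1, rem=0, completes. Q0=[] Q1=[] Q2=[P1,P2]
t=18-24: P1@Q2 runs 6, rem=0, completes. Q0=[] Q1=[] Q2=[P2]
t=24-29: P2@Q2 runs 5, rem=0, completes. Q0=[] Q1=[] Q2=[]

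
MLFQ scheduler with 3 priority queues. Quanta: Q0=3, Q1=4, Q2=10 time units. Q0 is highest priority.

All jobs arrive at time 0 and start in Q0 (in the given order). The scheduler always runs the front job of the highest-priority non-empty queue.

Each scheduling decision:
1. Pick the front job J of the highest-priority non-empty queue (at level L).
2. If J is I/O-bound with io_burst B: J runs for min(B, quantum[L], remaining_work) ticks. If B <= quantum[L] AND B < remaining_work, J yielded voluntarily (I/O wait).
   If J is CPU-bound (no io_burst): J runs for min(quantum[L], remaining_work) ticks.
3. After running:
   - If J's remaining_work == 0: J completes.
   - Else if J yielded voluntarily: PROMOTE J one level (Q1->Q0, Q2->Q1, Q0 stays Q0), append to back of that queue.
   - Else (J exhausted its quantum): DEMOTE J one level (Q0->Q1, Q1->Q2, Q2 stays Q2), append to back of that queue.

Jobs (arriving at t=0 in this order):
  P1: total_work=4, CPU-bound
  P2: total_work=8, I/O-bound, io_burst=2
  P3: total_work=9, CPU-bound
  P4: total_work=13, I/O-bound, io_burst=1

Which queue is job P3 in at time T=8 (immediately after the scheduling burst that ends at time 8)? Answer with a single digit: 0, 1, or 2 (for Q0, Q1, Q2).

Answer: 1

Derivation:
t=0-3: P1@Q0 runs 3, rem=1, quantum used, demote→Q1. Q0=[P2,P3,P4] Q1=[P1] Q2=[]
t=3-5: P2@Q0 runs 2, rem=6, I/O yield, promote→Q0. Q0=[P3,P4,P2] Q1=[P1] Q2=[]
t=5-8: P3@Q0 runs 3, rem=6, quantum used, demote→Q1. Q0=[P4,P2] Q1=[P1,P3] Q2=[]
t=8-9: P4@Q0 runs 1, rem=12, I/O yield, promote→Q0. Q0=[P2,P4] Q1=[P1,P3] Q2=[]
t=9-11: P2@Q0 runs 2, rem=4, I/O yield, promote→Q0. Q0=[P4,P2] Q1=[P1,P3] Q2=[]
t=11-12: P4@Q0 runs 1, rem=11, I/O yield, promote→Q0. Q0=[P2,P4] Q1=[P1,P3] Q2=[]
t=12-14: P2@Q0 runs 2, rem=2, I/O yield, promote→Q0. Q0=[P4,P2] Q1=[P1,P3] Q2=[]
t=14-15: P4@Q0 runs 1, rem=10, I/O yield, promote→Q0. Q0=[P2,P4] Q1=[P1,P3] Q2=[]
t=15-17: P2@Q0 runs 2, rem=0, completes. Q0=[P4] Q1=[P1,P3] Q2=[]
t=17-18: P4@Q0 runs 1, rem=9, I/O yield, promote→Q0. Q0=[P4] Q1=[P1,P3] Q2=[]
t=18-19: P4@Q0 runs 1, rem=8, I/O yield, promote→Q0. Q0=[P4] Q1=[P1,P3] Q2=[]
t=19-20: P4@Q0 runs 1, rem=7, I/O yield, promote→Q0. Q0=[P4] Q1=[P1,P3] Q2=[]
t=20-21: P4@Q0 runs 1, rem=6, I/O yield, promote→Q0. Q0=[P4] Q1=[P1,P3] Q2=[]
t=21-22: P4@Q0 runs 1, rem=5, I/O yield, promote→Q0. Q0=[P4] Q1=[P1,P3] Q2=[]
t=22-23: P4@Q0 runs 1, rem=4, I/O yield, promote→Q0. Q0=[P4] Q1=[P1,P3] Q2=[]
t=23-24: P4@Q0 runs 1, rem=3, I/O yield, promote→Q0. Q0=[P4] Q1=[P1,P3] Q2=[]
t=24-25: P4@Q0 runs 1, rem=2, I/O yield, promote→Q0. Q0=[P4] Q1=[P1,P3] Q2=[]
t=25-26: P4@Q0 runs 1, rem=1, I/O yield, promote→Q0. Q0=[P4] Q1=[P1,P3] Q2=[]
t=26-27: P4@Q0 runs 1, rem=0, completes. Q0=[] Q1=[P1,P3] Q2=[]
t=27-28: P1@Q1 runs 1, rem=0, completes. Q0=[] Q1=[P3] Q2=[]
t=28-32: P3@Q1 runs 4, rem=2, quantum used, demote→Q2. Q0=[] Q1=[] Q2=[P3]
t=32-34: P3@Q2 runs 2, rem=0, completes. Q0=[] Q1=[] Q2=[]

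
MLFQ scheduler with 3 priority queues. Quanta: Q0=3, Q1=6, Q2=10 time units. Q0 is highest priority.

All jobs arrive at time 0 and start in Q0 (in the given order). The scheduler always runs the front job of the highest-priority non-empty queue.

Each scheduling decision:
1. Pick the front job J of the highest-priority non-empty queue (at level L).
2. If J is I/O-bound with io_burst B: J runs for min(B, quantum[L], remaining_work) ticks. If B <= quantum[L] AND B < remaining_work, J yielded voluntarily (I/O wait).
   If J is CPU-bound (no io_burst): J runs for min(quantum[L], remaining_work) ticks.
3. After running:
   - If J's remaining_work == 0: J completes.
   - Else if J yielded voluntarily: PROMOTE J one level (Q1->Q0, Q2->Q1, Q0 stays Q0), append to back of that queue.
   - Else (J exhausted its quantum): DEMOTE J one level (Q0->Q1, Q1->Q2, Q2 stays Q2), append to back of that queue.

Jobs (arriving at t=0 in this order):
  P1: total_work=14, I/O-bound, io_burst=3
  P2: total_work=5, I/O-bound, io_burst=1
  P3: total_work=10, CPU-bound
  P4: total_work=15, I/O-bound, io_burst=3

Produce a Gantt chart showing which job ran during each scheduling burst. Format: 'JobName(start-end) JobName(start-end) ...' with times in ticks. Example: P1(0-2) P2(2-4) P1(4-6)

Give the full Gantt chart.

t=0-3: P1@Q0 runs 3, rem=11, I/O yield, promote→Q0. Q0=[P2,P3,P4,P1] Q1=[] Q2=[]
t=3-4: P2@Q0 runs 1, rem=4, I/O yield, promote→Q0. Q0=[P3,P4,P1,P2] Q1=[] Q2=[]
t=4-7: P3@Q0 runs 3, rem=7, quantum used, demote→Q1. Q0=[P4,P1,P2] Q1=[P3] Q2=[]
t=7-10: P4@Q0 runs 3, rem=12, I/O yield, promote→Q0. Q0=[P1,P2,P4] Q1=[P3] Q2=[]
t=10-13: P1@Q0 runs 3, rem=8, I/O yield, promote→Q0. Q0=[P2,P4,P1] Q1=[P3] Q2=[]
t=13-14: P2@Q0 runs 1, rem=3, I/O yield, promote→Q0. Q0=[P4,P1,P2] Q1=[P3] Q2=[]
t=14-17: P4@Q0 runs 3, rem=9, I/O yield, promote→Q0. Q0=[P1,P2,P4] Q1=[P3] Q2=[]
t=17-20: P1@Q0 runs 3, rem=5, I/O yield, promote→Q0. Q0=[P2,P4,P1] Q1=[P3] Q2=[]
t=20-21: P2@Q0 runs 1, rem=2, I/O yield, promote→Q0. Q0=[P4,P1,P2] Q1=[P3] Q2=[]
t=21-24: P4@Q0 runs 3, rem=6, I/O yield, promote→Q0. Q0=[P1,P2,P4] Q1=[P3] Q2=[]
t=24-27: P1@Q0 runs 3, rem=2, I/O yield, promote→Q0. Q0=[P2,P4,P1] Q1=[P3] Q2=[]
t=27-28: P2@Q0 runs 1, rem=1, I/O yield, promote→Q0. Q0=[P4,P1,P2] Q1=[P3] Q2=[]
t=28-31: P4@Q0 runs 3, rem=3, I/O yield, promote→Q0. Q0=[P1,P2,P4] Q1=[P3] Q2=[]
t=31-33: P1@Q0 runs 2, rem=0, completes. Q0=[P2,P4] Q1=[P3] Q2=[]
t=33-34: P2@Q0 runs 1, rem=0, completes. Q0=[P4] Q1=[P3] Q2=[]
t=34-37: P4@Q0 runs 3, rem=0, completes. Q0=[] Q1=[P3] Q2=[]
t=37-43: P3@Q1 runs 6, rem=1, quantum used, demote→Q2. Q0=[] Q1=[] Q2=[P3]
t=43-44: P3@Q2 runs 1, rem=0, completes. Q0=[] Q1=[] Q2=[]

Answer: P1(0-3) P2(3-4) P3(4-7) P4(7-10) P1(10-13) P2(13-14) P4(14-17) P1(17-20) P2(20-21) P4(21-24) P1(24-27) P2(27-28) P4(28-31) P1(31-33) P2(33-34) P4(34-37) P3(37-43) P3(43-44)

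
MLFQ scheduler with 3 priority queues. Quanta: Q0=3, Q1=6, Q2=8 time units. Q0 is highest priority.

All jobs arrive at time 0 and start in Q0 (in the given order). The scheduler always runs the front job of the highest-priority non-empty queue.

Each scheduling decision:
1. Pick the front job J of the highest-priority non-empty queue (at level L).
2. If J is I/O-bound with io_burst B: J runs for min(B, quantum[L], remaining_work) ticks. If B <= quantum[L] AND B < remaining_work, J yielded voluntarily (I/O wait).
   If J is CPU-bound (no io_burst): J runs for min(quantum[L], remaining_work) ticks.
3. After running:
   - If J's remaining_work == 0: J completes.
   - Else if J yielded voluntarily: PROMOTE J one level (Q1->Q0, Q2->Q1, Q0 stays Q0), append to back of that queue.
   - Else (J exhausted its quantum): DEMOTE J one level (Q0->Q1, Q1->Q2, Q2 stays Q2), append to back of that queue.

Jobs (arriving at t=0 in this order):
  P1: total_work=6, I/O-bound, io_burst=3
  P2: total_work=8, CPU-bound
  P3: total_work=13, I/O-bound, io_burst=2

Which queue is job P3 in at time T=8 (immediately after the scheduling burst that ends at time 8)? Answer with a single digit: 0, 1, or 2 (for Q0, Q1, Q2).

Answer: 0

Derivation:
t=0-3: P1@Q0 runs 3, rem=3, I/O yield, promote→Q0. Q0=[P2,P3,P1] Q1=[] Q2=[]
t=3-6: P2@Q0 runs 3, rem=5, quantum used, demote→Q1. Q0=[P3,P1] Q1=[P2] Q2=[]
t=6-8: P3@Q0 runs 2, rem=11, I/O yield, promote→Q0. Q0=[P1,P3] Q1=[P2] Q2=[]
t=8-11: P1@Q0 runs 3, rem=0, completes. Q0=[P3] Q1=[P2] Q2=[]
t=11-13: P3@Q0 runs 2, rem=9, I/O yield, promote→Q0. Q0=[P3] Q1=[P2] Q2=[]
t=13-15: P3@Q0 runs 2, rem=7, I/O yield, promote→Q0. Q0=[P3] Q1=[P2] Q2=[]
t=15-17: P3@Q0 runs 2, rem=5, I/O yield, promote→Q0. Q0=[P3] Q1=[P2] Q2=[]
t=17-19: P3@Q0 runs 2, rem=3, I/O yield, promote→Q0. Q0=[P3] Q1=[P2] Q2=[]
t=19-21: P3@Q0 runs 2, rem=1, I/O yield, promote→Q0. Q0=[P3] Q1=[P2] Q2=[]
t=21-22: P3@Q0 runs 1, rem=0, completes. Q0=[] Q1=[P2] Q2=[]
t=22-27: P2@Q1 runs 5, rem=0, completes. Q0=[] Q1=[] Q2=[]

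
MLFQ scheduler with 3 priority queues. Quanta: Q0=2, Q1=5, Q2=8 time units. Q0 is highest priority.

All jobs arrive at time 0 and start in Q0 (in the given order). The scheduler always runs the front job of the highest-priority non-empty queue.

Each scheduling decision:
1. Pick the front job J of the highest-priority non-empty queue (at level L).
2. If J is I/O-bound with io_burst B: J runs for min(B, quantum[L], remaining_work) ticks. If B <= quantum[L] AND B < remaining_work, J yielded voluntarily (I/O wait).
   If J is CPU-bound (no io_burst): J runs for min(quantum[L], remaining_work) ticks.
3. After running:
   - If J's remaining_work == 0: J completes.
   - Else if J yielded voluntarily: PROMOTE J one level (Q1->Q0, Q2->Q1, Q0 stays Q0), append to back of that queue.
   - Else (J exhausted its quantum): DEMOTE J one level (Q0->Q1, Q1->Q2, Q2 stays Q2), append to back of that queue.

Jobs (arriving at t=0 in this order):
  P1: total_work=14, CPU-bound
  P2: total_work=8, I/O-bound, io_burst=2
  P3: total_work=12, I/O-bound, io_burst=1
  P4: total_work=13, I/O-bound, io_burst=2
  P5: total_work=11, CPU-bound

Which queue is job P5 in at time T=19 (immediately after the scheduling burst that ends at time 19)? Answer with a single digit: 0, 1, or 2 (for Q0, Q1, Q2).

t=0-2: P1@Q0 runs 2, rem=12, quantum used, demote→Q1. Q0=[P2,P3,P4,P5] Q1=[P1] Q2=[]
t=2-4: P2@Q0 runs 2, rem=6, I/O yield, promote→Q0. Q0=[P3,P4,P5,P2] Q1=[P1] Q2=[]
t=4-5: P3@Q0 runs 1, rem=11, I/O yield, promote→Q0. Q0=[P4,P5,P2,P3] Q1=[P1] Q2=[]
t=5-7: P4@Q0 runs 2, rem=11, I/O yield, promote→Q0. Q0=[P5,P2,P3,P4] Q1=[P1] Q2=[]
t=7-9: P5@Q0 runs 2, rem=9, quantum used, demote→Q1. Q0=[P2,P3,P4] Q1=[P1,P5] Q2=[]
t=9-11: P2@Q0 runs 2, rem=4, I/O yield, promote→Q0. Q0=[P3,P4,P2] Q1=[P1,P5] Q2=[]
t=11-12: P3@Q0 runs 1, rem=10, I/O yield, promote→Q0. Q0=[P4,P2,P3] Q1=[P1,P5] Q2=[]
t=12-14: P4@Q0 runs 2, rem=9, I/O yield, promote→Q0. Q0=[P2,P3,P4] Q1=[P1,P5] Q2=[]
t=14-16: P2@Q0 runs 2, rem=2, I/O yield, promote→Q0. Q0=[P3,P4,P2] Q1=[P1,P5] Q2=[]
t=16-17: P3@Q0 runs 1, rem=9, I/O yield, promote→Q0. Q0=[P4,P2,P3] Q1=[P1,P5] Q2=[]
t=17-19: P4@Q0 runs 2, rem=7, I/O yield, promote→Q0. Q0=[P2,P3,P4] Q1=[P1,P5] Q2=[]
t=19-21: P2@Q0 runs 2, rem=0, completes. Q0=[P3,P4] Q1=[P1,P5] Q2=[]
t=21-22: P3@Q0 runs 1, rem=8, I/O yield, promote→Q0. Q0=[P4,P3] Q1=[P1,P5] Q2=[]
t=22-24: P4@Q0 runs 2, rem=5, I/O yield, promote→Q0. Q0=[P3,P4] Q1=[P1,P5] Q2=[]
t=24-25: P3@Q0 runs 1, rem=7, I/O yield, promote→Q0. Q0=[P4,P3] Q1=[P1,P5] Q2=[]
t=25-27: P4@Q0 runs 2, rem=3, I/O yield, promote→Q0. Q0=[P3,P4] Q1=[P1,P5] Q2=[]
t=27-28: P3@Q0 runs 1, rem=6, I/O yield, promote→Q0. Q0=[P4,P3] Q1=[P1,P5] Q2=[]
t=28-30: P4@Q0 runs 2, rem=1, I/O yield, promote→Q0. Q0=[P3,P4] Q1=[P1,P5] Q2=[]
t=30-31: P3@Q0 runs 1, rem=5, I/O yield, promote→Q0. Q0=[P4,P3] Q1=[P1,P5] Q2=[]
t=31-32: P4@Q0 runs 1, rem=0, completes. Q0=[P3] Q1=[P1,P5] Q2=[]
t=32-33: P3@Q0 runs 1, rem=4, I/O yield, promote→Q0. Q0=[P3] Q1=[P1,P5] Q2=[]
t=33-34: P3@Q0 runs 1, rem=3, I/O yield, promote→Q0. Q0=[P3] Q1=[P1,P5] Q2=[]
t=34-35: P3@Q0 runs 1, rem=2, I/O yield, promote→Q0. Q0=[P3] Q1=[P1,P5] Q2=[]
t=35-36: P3@Q0 runs 1, rem=1, I/O yield, promote→Q0. Q0=[P3] Q1=[P1,P5] Q2=[]
t=36-37: P3@Q0 runs 1, rem=0, completes. Q0=[] Q1=[P1,P5] Q2=[]
t=37-42: P1@Q1 runs 5, rem=7, quantum used, demote→Q2. Q0=[] Q1=[P5] Q2=[P1]
t=42-47: P5@Q1 runs 5, rem=4, quantum used, demote→Q2. Q0=[] Q1=[] Q2=[P1,P5]
t=47-54: P1@Q2 runs 7, rem=0, completes. Q0=[] Q1=[] Q2=[P5]
t=54-58: P5@Q2 runs 4, rem=0, completes. Q0=[] Q1=[] Q2=[]

Answer: 1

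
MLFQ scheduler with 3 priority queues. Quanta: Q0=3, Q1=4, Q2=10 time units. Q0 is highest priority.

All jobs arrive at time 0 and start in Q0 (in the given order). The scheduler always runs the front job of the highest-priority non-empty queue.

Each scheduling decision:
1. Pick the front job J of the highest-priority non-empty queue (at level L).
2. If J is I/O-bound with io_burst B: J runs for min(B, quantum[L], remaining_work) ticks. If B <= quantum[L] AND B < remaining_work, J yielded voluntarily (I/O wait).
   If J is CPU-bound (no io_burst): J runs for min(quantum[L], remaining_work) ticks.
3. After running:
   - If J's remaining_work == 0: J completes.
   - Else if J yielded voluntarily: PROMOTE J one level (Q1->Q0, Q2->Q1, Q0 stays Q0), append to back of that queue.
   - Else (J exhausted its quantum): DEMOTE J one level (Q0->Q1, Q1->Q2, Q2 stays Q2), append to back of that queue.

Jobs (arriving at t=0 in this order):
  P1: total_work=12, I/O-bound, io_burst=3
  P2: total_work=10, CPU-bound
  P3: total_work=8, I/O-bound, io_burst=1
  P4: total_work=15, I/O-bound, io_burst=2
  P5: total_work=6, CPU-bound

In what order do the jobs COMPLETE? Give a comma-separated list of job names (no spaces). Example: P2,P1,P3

t=0-3: P1@Q0 runs 3, rem=9, I/O yield, promote→Q0. Q0=[P2,P3,P4,P5,P1] Q1=[] Q2=[]
t=3-6: P2@Q0 runs 3, rem=7, quantum used, demote→Q1. Q0=[P3,P4,P5,P1] Q1=[P2] Q2=[]
t=6-7: P3@Q0 runs 1, rem=7, I/O yield, promote→Q0. Q0=[P4,P5,P1,P3] Q1=[P2] Q2=[]
t=7-9: P4@Q0 runs 2, rem=13, I/O yield, promote→Q0. Q0=[P5,P1,P3,P4] Q1=[P2] Q2=[]
t=9-12: P5@Q0 runs 3, rem=3, quantum used, demote→Q1. Q0=[P1,P3,P4] Q1=[P2,P5] Q2=[]
t=12-15: P1@Q0 runs 3, rem=6, I/O yield, promote→Q0. Q0=[P3,P4,P1] Q1=[P2,P5] Q2=[]
t=15-16: P3@Q0 runs 1, rem=6, I/O yield, promote→Q0. Q0=[P4,P1,P3] Q1=[P2,P5] Q2=[]
t=16-18: P4@Q0 runs 2, rem=11, I/O yield, promote→Q0. Q0=[P1,P3,P4] Q1=[P2,P5] Q2=[]
t=18-21: P1@Q0 runs 3, rem=3, I/O yield, promote→Q0. Q0=[P3,P4,P1] Q1=[P2,P5] Q2=[]
t=21-22: P3@Q0 runs 1, rem=5, I/O yield, promote→Q0. Q0=[P4,P1,P3] Q1=[P2,P5] Q2=[]
t=22-24: P4@Q0 runs 2, rem=9, I/O yield, promote→Q0. Q0=[P1,P3,P4] Q1=[P2,P5] Q2=[]
t=24-27: P1@Q0 runs 3, rem=0, completes. Q0=[P3,P4] Q1=[P2,P5] Q2=[]
t=27-28: P3@Q0 runs 1, rem=4, I/O yield, promote→Q0. Q0=[P4,P3] Q1=[P2,P5] Q2=[]
t=28-30: P4@Q0 runs 2, rem=7, I/O yield, promote→Q0. Q0=[P3,P4] Q1=[P2,P5] Q2=[]
t=30-31: P3@Q0 runs 1, rem=3, I/O yield, promote→Q0. Q0=[P4,P3] Q1=[P2,P5] Q2=[]
t=31-33: P4@Q0 runs 2, rem=5, I/O yield, promote→Q0. Q0=[P3,P4] Q1=[P2,P5] Q2=[]
t=33-34: P3@Q0 runs 1, rem=2, I/O yield, promote→Q0. Q0=[P4,P3] Q1=[P2,P5] Q2=[]
t=34-36: P4@Q0 runs 2, rem=3, I/O yield, promote→Q0. Q0=[P3,P4] Q1=[P2,P5] Q2=[]
t=36-37: P3@Q0 runs 1, rem=1, I/O yield, promote→Q0. Q0=[P4,P3] Q1=[P2,P5] Q2=[]
t=37-39: P4@Q0 runs 2, rem=1, I/O yield, promote→Q0. Q0=[P3,P4] Q1=[P2,P5] Q2=[]
t=39-40: P3@Q0 runs 1, rem=0, completes. Q0=[P4] Q1=[P2,P5] Q2=[]
t=40-41: P4@Q0 runs 1, rem=0, completes. Q0=[] Q1=[P2,P5] Q2=[]
t=41-45: P2@Q1 runs 4, rem=3, quantum used, demote→Q2. Q0=[] Q1=[P5] Q2=[P2]
t=45-48: P5@Q1 runs 3, rem=0, completes. Q0=[] Q1=[] Q2=[P2]
t=48-51: P2@Q2 runs 3, rem=0, completes. Q0=[] Q1=[] Q2=[]

Answer: P1,P3,P4,P5,P2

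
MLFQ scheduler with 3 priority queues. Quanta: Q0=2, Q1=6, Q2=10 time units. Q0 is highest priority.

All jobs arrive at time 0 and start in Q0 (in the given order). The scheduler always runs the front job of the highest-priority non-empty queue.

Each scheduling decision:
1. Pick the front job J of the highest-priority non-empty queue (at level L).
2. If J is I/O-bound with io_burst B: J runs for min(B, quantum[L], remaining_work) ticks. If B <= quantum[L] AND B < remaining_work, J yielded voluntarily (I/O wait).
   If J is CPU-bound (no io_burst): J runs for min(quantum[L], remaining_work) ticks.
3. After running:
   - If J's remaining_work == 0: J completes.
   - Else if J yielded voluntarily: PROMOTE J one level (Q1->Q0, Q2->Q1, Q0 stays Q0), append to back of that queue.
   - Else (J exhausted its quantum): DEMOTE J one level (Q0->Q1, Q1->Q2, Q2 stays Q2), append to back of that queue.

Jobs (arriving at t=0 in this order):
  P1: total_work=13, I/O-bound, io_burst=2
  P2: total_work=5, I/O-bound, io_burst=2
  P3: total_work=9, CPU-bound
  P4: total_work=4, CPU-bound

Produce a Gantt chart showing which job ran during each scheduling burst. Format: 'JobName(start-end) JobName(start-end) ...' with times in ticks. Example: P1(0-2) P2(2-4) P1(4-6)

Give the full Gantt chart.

Answer: P1(0-2) P2(2-4) P3(4-6) P4(6-8) P1(8-10) P2(10-12) P1(12-14) P2(14-15) P1(15-17) P1(17-19) P1(19-21) P1(21-22) P3(22-28) P4(28-30) P3(30-31)

Derivation:
t=0-2: P1@Q0 runs 2, rem=11, I/O yield, promote→Q0. Q0=[P2,P3,P4,P1] Q1=[] Q2=[]
t=2-4: P2@Q0 runs 2, rem=3, I/O yield, promote→Q0. Q0=[P3,P4,P1,P2] Q1=[] Q2=[]
t=4-6: P3@Q0 runs 2, rem=7, quantum used, demote→Q1. Q0=[P4,P1,P2] Q1=[P3] Q2=[]
t=6-8: P4@Q0 runs 2, rem=2, quantum used, demote→Q1. Q0=[P1,P2] Q1=[P3,P4] Q2=[]
t=8-10: P1@Q0 runs 2, rem=9, I/O yield, promote→Q0. Q0=[P2,P1] Q1=[P3,P4] Q2=[]
t=10-12: P2@Q0 runs 2, rem=1, I/O yield, promote→Q0. Q0=[P1,P2] Q1=[P3,P4] Q2=[]
t=12-14: P1@Q0 runs 2, rem=7, I/O yield, promote→Q0. Q0=[P2,P1] Q1=[P3,P4] Q2=[]
t=14-15: P2@Q0 runs 1, rem=0, completes. Q0=[P1] Q1=[P3,P4] Q2=[]
t=15-17: P1@Q0 runs 2, rem=5, I/O yield, promote→Q0. Q0=[P1] Q1=[P3,P4] Q2=[]
t=17-19: P1@Q0 runs 2, rem=3, I/O yield, promote→Q0. Q0=[P1] Q1=[P3,P4] Q2=[]
t=19-21: P1@Q0 runs 2, rem=1, I/O yield, promote→Q0. Q0=[P1] Q1=[P3,P4] Q2=[]
t=21-22: P1@Q0 runs 1, rem=0, completes. Q0=[] Q1=[P3,P4] Q2=[]
t=22-28: P3@Q1 runs 6, rem=1, quantum used, demote→Q2. Q0=[] Q1=[P4] Q2=[P3]
t=28-30: P4@Q1 runs 2, rem=0, completes. Q0=[] Q1=[] Q2=[P3]
t=30-31: P3@Q2 runs 1, rem=0, completes. Q0=[] Q1=[] Q2=[]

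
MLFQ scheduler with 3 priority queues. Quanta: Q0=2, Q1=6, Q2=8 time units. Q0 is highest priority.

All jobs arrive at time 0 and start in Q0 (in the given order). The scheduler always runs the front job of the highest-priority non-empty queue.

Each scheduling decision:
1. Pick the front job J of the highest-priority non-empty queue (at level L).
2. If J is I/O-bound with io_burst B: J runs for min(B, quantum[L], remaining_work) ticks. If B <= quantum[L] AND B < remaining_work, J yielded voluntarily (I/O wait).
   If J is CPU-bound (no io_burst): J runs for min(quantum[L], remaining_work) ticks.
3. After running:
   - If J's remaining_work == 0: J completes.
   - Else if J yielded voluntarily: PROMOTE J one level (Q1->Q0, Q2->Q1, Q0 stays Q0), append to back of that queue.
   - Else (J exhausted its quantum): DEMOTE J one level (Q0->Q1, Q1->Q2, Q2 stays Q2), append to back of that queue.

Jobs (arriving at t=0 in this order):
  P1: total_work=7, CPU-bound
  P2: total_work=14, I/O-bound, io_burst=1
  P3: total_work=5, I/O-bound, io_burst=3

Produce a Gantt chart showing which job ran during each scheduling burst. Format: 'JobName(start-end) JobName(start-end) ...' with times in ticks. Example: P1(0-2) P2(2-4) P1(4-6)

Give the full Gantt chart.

Answer: P1(0-2) P2(2-3) P3(3-5) P2(5-6) P2(6-7) P2(7-8) P2(8-9) P2(9-10) P2(10-11) P2(11-12) P2(12-13) P2(13-14) P2(14-15) P2(15-16) P2(16-17) P2(17-18) P1(18-23) P3(23-26)

Derivation:
t=0-2: P1@Q0 runs 2, rem=5, quantum used, demote→Q1. Q0=[P2,P3] Q1=[P1] Q2=[]
t=2-3: P2@Q0 runs 1, rem=13, I/O yield, promote→Q0. Q0=[P3,P2] Q1=[P1] Q2=[]
t=3-5: P3@Q0 runs 2, rem=3, quantum used, demote→Q1. Q0=[P2] Q1=[P1,P3] Q2=[]
t=5-6: P2@Q0 runs 1, rem=12, I/O yield, promote→Q0. Q0=[P2] Q1=[P1,P3] Q2=[]
t=6-7: P2@Q0 runs 1, rem=11, I/O yield, promote→Q0. Q0=[P2] Q1=[P1,P3] Q2=[]
t=7-8: P2@Q0 runs 1, rem=10, I/O yield, promote→Q0. Q0=[P2] Q1=[P1,P3] Q2=[]
t=8-9: P2@Q0 runs 1, rem=9, I/O yield, promote→Q0. Q0=[P2] Q1=[P1,P3] Q2=[]
t=9-10: P2@Q0 runs 1, rem=8, I/O yield, promote→Q0. Q0=[P2] Q1=[P1,P3] Q2=[]
t=10-11: P2@Q0 runs 1, rem=7, I/O yield, promote→Q0. Q0=[P2] Q1=[P1,P3] Q2=[]
t=11-12: P2@Q0 runs 1, rem=6, I/O yield, promote→Q0. Q0=[P2] Q1=[P1,P3] Q2=[]
t=12-13: P2@Q0 runs 1, rem=5, I/O yield, promote→Q0. Q0=[P2] Q1=[P1,P3] Q2=[]
t=13-14: P2@Q0 runs 1, rem=4, I/O yield, promote→Q0. Q0=[P2] Q1=[P1,P3] Q2=[]
t=14-15: P2@Q0 runs 1, rem=3, I/O yield, promote→Q0. Q0=[P2] Q1=[P1,P3] Q2=[]
t=15-16: P2@Q0 runs 1, rem=2, I/O yield, promote→Q0. Q0=[P2] Q1=[P1,P3] Q2=[]
t=16-17: P2@Q0 runs 1, rem=1, I/O yield, promote→Q0. Q0=[P2] Q1=[P1,P3] Q2=[]
t=17-18: P2@Q0 runs 1, rem=0, completes. Q0=[] Q1=[P1,P3] Q2=[]
t=18-23: P1@Q1 runs 5, rem=0, completes. Q0=[] Q1=[P3] Q2=[]
t=23-26: P3@Q1 runs 3, rem=0, completes. Q0=[] Q1=[] Q2=[]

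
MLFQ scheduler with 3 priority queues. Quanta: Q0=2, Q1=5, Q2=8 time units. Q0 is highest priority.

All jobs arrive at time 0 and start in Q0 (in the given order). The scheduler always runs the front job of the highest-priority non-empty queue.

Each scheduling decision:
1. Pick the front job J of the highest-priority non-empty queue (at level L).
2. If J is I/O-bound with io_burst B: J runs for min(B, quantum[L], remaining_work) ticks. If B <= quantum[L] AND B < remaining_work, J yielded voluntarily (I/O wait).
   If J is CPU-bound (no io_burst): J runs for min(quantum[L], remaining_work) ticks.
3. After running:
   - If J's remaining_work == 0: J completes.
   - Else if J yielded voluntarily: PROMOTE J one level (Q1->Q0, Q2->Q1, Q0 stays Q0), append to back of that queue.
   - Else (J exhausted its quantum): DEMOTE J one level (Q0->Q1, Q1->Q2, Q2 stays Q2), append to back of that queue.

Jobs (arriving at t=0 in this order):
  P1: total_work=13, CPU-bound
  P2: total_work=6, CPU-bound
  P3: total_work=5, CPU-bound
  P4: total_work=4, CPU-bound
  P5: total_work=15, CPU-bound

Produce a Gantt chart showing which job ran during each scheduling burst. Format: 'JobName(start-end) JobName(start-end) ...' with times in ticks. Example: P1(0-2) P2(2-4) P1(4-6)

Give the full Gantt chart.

Answer: P1(0-2) P2(2-4) P3(4-6) P4(6-8) P5(8-10) P1(10-15) P2(15-19) P3(19-22) P4(22-24) P5(24-29) P1(29-35) P5(35-43)

Derivation:
t=0-2: P1@Q0 runs 2, rem=11, quantum used, demote→Q1. Q0=[P2,P3,P4,P5] Q1=[P1] Q2=[]
t=2-4: P2@Q0 runs 2, rem=4, quantum used, demote→Q1. Q0=[P3,P4,P5] Q1=[P1,P2] Q2=[]
t=4-6: P3@Q0 runs 2, rem=3, quantum used, demote→Q1. Q0=[P4,P5] Q1=[P1,P2,P3] Q2=[]
t=6-8: P4@Q0 runs 2, rem=2, quantum used, demote→Q1. Q0=[P5] Q1=[P1,P2,P3,P4] Q2=[]
t=8-10: P5@Q0 runs 2, rem=13, quantum used, demote→Q1. Q0=[] Q1=[P1,P2,P3,P4,P5] Q2=[]
t=10-15: P1@Q1 runs 5, rem=6, quantum used, demote→Q2. Q0=[] Q1=[P2,P3,P4,P5] Q2=[P1]
t=15-19: P2@Q1 runs 4, rem=0, completes. Q0=[] Q1=[P3,P4,P5] Q2=[P1]
t=19-22: P3@Q1 runs 3, rem=0, completes. Q0=[] Q1=[P4,P5] Q2=[P1]
t=22-24: P4@Q1 runs 2, rem=0, completes. Q0=[] Q1=[P5] Q2=[P1]
t=24-29: P5@Q1 runs 5, rem=8, quantum used, demote→Q2. Q0=[] Q1=[] Q2=[P1,P5]
t=29-35: P1@Q2 runs 6, rem=0, completes. Q0=[] Q1=[] Q2=[P5]
t=35-43: P5@Q2 runs 8, rem=0, completes. Q0=[] Q1=[] Q2=[]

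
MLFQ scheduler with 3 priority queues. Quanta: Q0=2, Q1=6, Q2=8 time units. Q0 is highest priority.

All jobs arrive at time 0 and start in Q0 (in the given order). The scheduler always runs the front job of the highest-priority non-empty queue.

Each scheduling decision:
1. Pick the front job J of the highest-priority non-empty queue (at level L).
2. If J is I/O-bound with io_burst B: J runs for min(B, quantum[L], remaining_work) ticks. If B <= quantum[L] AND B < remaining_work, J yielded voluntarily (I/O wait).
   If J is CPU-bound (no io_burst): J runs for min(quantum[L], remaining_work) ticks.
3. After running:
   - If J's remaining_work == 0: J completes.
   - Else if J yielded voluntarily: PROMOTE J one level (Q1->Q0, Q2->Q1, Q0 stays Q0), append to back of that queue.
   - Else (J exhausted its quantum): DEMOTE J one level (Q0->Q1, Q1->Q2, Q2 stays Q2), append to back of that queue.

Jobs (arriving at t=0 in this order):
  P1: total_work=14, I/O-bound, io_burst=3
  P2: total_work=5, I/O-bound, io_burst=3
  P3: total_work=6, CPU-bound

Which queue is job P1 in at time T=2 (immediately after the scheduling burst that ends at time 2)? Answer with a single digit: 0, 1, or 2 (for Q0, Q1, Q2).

t=0-2: P1@Q0 runs 2, rem=12, quantum used, demote→Q1. Q0=[P2,P3] Q1=[P1] Q2=[]
t=2-4: P2@Q0 runs 2, rem=3, quantum used, demote→Q1. Q0=[P3] Q1=[P1,P2] Q2=[]
t=4-6: P3@Q0 runs 2, rem=4, quantum used, demote→Q1. Q0=[] Q1=[P1,P2,P3] Q2=[]
t=6-9: P1@Q1 runs 3, rem=9, I/O yield, promote→Q0. Q0=[P1] Q1=[P2,P3] Q2=[]
t=9-11: P1@Q0 runs 2, rem=7, quantum used, demote→Q1. Q0=[] Q1=[P2,P3,P1] Q2=[]
t=11-14: P2@Q1 runs 3, rem=0, completes. Q0=[] Q1=[P3,P1] Q2=[]
t=14-18: P3@Q1 runs 4, rem=0, completes. Q0=[] Q1=[P1] Q2=[]
t=18-21: P1@Q1 runs 3, rem=4, I/O yield, promote→Q0. Q0=[P1] Q1=[] Q2=[]
t=21-23: P1@Q0 runs 2, rem=2, quantum used, demote→Q1. Q0=[] Q1=[P1] Q2=[]
t=23-25: P1@Q1 runs 2, rem=0, completes. Q0=[] Q1=[] Q2=[]

Answer: 1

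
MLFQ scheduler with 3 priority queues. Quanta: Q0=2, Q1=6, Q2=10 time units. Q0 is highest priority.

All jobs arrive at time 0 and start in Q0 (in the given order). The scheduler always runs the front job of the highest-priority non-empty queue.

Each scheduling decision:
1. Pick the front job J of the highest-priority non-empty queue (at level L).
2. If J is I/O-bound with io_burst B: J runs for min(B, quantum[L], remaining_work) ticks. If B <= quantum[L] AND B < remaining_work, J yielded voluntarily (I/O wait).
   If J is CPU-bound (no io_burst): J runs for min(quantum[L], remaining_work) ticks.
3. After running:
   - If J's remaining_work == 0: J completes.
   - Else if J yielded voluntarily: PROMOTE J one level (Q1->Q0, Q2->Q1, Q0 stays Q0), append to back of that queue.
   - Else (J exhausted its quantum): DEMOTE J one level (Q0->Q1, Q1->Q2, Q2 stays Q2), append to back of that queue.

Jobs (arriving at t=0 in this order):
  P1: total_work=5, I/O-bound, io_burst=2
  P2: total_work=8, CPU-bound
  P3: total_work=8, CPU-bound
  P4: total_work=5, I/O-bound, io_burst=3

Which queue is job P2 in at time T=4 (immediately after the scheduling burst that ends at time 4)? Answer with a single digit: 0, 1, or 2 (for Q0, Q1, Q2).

Answer: 1

Derivation:
t=0-2: P1@Q0 runs 2, rem=3, I/O yield, promote→Q0. Q0=[P2,P3,P4,P1] Q1=[] Q2=[]
t=2-4: P2@Q0 runs 2, rem=6, quantum used, demote→Q1. Q0=[P3,P4,P1] Q1=[P2] Q2=[]
t=4-6: P3@Q0 runs 2, rem=6, quantum used, demote→Q1. Q0=[P4,P1] Q1=[P2,P3] Q2=[]
t=6-8: P4@Q0 runs 2, rem=3, quantum used, demote→Q1. Q0=[P1] Q1=[P2,P3,P4] Q2=[]
t=8-10: P1@Q0 runs 2, rem=1, I/O yield, promote→Q0. Q0=[P1] Q1=[P2,P3,P4] Q2=[]
t=10-11: P1@Q0 runs 1, rem=0, completes. Q0=[] Q1=[P2,P3,P4] Q2=[]
t=11-17: P2@Q1 runs 6, rem=0, completes. Q0=[] Q1=[P3,P4] Q2=[]
t=17-23: P3@Q1 runs 6, rem=0, completes. Q0=[] Q1=[P4] Q2=[]
t=23-26: P4@Q1 runs 3, rem=0, completes. Q0=[] Q1=[] Q2=[]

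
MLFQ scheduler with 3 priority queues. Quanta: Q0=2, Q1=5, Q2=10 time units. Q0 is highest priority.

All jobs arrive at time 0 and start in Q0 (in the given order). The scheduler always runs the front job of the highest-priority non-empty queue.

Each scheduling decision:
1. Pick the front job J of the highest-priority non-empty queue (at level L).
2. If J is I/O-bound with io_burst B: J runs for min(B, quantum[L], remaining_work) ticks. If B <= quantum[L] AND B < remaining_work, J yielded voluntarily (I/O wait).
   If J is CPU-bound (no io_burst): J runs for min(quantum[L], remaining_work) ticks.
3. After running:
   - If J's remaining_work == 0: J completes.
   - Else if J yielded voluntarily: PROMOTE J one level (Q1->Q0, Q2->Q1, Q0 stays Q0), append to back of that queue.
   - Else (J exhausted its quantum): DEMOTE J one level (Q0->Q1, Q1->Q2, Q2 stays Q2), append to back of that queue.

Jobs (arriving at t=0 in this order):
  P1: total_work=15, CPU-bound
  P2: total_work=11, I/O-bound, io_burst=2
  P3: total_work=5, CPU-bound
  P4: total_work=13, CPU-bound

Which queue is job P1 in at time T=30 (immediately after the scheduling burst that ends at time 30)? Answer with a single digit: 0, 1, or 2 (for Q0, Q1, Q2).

t=0-2: P1@Q0 runs 2, rem=13, quantum used, demote→Q1. Q0=[P2,P3,P4] Q1=[P1] Q2=[]
t=2-4: P2@Q0 runs 2, rem=9, I/O yield, promote→Q0. Q0=[P3,P4,P2] Q1=[P1] Q2=[]
t=4-6: P3@Q0 runs 2, rem=3, quantum used, demote→Q1. Q0=[P4,P2] Q1=[P1,P3] Q2=[]
t=6-8: P4@Q0 runs 2, rem=11, quantum used, demote→Q1. Q0=[P2] Q1=[P1,P3,P4] Q2=[]
t=8-10: P2@Q0 runs 2, rem=7, I/O yield, promote→Q0. Q0=[P2] Q1=[P1,P3,P4] Q2=[]
t=10-12: P2@Q0 runs 2, rem=5, I/O yield, promote→Q0. Q0=[P2] Q1=[P1,P3,P4] Q2=[]
t=12-14: P2@Q0 runs 2, rem=3, I/O yield, promote→Q0. Q0=[P2] Q1=[P1,P3,P4] Q2=[]
t=14-16: P2@Q0 runs 2, rem=1, I/O yield, promote→Q0. Q0=[P2] Q1=[P1,P3,P4] Q2=[]
t=16-17: P2@Q0 runs 1, rem=0, completes. Q0=[] Q1=[P1,P3,P4] Q2=[]
t=17-22: P1@Q1 runs 5, rem=8, quantum used, demote→Q2. Q0=[] Q1=[P3,P4] Q2=[P1]
t=22-25: P3@Q1 runs 3, rem=0, completes. Q0=[] Q1=[P4] Q2=[P1]
t=25-30: P4@Q1 runs 5, rem=6, quantum used, demote→Q2. Q0=[] Q1=[] Q2=[P1,P4]
t=30-38: P1@Q2 runs 8, rem=0, completes. Q0=[] Q1=[] Q2=[P4]
t=38-44: P4@Q2 runs 6, rem=0, completes. Q0=[] Q1=[] Q2=[]

Answer: 2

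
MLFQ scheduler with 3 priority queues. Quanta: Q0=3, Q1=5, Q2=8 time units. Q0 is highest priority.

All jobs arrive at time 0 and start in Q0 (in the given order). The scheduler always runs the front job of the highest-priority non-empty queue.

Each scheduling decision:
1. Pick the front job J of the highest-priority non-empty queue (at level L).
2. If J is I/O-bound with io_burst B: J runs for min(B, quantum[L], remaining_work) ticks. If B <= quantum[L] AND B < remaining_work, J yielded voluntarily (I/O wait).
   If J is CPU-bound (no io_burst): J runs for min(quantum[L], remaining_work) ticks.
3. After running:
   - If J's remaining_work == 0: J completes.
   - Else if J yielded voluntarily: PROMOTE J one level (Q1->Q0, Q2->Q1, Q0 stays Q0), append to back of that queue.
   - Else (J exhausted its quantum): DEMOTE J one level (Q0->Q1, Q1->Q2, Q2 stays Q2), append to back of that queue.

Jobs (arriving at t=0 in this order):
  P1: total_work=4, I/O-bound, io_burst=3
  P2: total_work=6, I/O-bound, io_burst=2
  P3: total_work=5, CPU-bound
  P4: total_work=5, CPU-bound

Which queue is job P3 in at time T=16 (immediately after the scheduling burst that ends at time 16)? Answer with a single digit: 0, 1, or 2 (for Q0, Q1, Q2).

Answer: 1

Derivation:
t=0-3: P1@Q0 runs 3, rem=1, I/O yield, promote→Q0. Q0=[P2,P3,P4,P1] Q1=[] Q2=[]
t=3-5: P2@Q0 runs 2, rem=4, I/O yield, promote→Q0. Q0=[P3,P4,P1,P2] Q1=[] Q2=[]
t=5-8: P3@Q0 runs 3, rem=2, quantum used, demote→Q1. Q0=[P4,P1,P2] Q1=[P3] Q2=[]
t=8-11: P4@Q0 runs 3, rem=2, quantum used, demote→Q1. Q0=[P1,P2] Q1=[P3,P4] Q2=[]
t=11-12: P1@Q0 runs 1, rem=0, completes. Q0=[P2] Q1=[P3,P4] Q2=[]
t=12-14: P2@Q0 runs 2, rem=2, I/O yield, promote→Q0. Q0=[P2] Q1=[P3,P4] Q2=[]
t=14-16: P2@Q0 runs 2, rem=0, completes. Q0=[] Q1=[P3,P4] Q2=[]
t=16-18: P3@Q1 runs 2, rem=0, completes. Q0=[] Q1=[P4] Q2=[]
t=18-20: P4@Q1 runs 2, rem=0, completes. Q0=[] Q1=[] Q2=[]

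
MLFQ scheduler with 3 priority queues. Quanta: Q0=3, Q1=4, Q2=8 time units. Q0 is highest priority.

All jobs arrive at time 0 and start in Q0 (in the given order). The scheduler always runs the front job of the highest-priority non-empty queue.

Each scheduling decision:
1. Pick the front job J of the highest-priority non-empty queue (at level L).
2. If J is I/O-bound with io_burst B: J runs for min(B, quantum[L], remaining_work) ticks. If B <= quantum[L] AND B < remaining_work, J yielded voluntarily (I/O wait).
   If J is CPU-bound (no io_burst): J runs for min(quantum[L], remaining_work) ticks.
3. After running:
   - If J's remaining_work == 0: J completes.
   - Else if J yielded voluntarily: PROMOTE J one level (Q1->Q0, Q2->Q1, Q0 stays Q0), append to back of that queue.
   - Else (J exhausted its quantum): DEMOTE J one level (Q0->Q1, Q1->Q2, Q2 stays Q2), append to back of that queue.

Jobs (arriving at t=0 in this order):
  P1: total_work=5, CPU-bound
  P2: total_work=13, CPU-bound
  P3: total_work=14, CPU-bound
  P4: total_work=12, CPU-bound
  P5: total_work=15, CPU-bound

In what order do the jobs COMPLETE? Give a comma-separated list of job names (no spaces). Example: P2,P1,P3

Answer: P1,P2,P3,P4,P5

Derivation:
t=0-3: P1@Q0 runs 3, rem=2, quantum used, demote→Q1. Q0=[P2,P3,P4,P5] Q1=[P1] Q2=[]
t=3-6: P2@Q0 runs 3, rem=10, quantum used, demote→Q1. Q0=[P3,P4,P5] Q1=[P1,P2] Q2=[]
t=6-9: P3@Q0 runs 3, rem=11, quantum used, demote→Q1. Q0=[P4,P5] Q1=[P1,P2,P3] Q2=[]
t=9-12: P4@Q0 runs 3, rem=9, quantum used, demote→Q1. Q0=[P5] Q1=[P1,P2,P3,P4] Q2=[]
t=12-15: P5@Q0 runs 3, rem=12, quantum used, demote→Q1. Q0=[] Q1=[P1,P2,P3,P4,P5] Q2=[]
t=15-17: P1@Q1 runs 2, rem=0, completes. Q0=[] Q1=[P2,P3,P4,P5] Q2=[]
t=17-21: P2@Q1 runs 4, rem=6, quantum used, demote→Q2. Q0=[] Q1=[P3,P4,P5] Q2=[P2]
t=21-25: P3@Q1 runs 4, rem=7, quantum used, demote→Q2. Q0=[] Q1=[P4,P5] Q2=[P2,P3]
t=25-29: P4@Q1 runs 4, rem=5, quantum used, demote→Q2. Q0=[] Q1=[P5] Q2=[P2,P3,P4]
t=29-33: P5@Q1 runs 4, rem=8, quantum used, demote→Q2. Q0=[] Q1=[] Q2=[P2,P3,P4,P5]
t=33-39: P2@Q2 runs 6, rem=0, completes. Q0=[] Q1=[] Q2=[P3,P4,P5]
t=39-46: P3@Q2 runs 7, rem=0, completes. Q0=[] Q1=[] Q2=[P4,P5]
t=46-51: P4@Q2 runs 5, rem=0, completes. Q0=[] Q1=[] Q2=[P5]
t=51-59: P5@Q2 runs 8, rem=0, completes. Q0=[] Q1=[] Q2=[]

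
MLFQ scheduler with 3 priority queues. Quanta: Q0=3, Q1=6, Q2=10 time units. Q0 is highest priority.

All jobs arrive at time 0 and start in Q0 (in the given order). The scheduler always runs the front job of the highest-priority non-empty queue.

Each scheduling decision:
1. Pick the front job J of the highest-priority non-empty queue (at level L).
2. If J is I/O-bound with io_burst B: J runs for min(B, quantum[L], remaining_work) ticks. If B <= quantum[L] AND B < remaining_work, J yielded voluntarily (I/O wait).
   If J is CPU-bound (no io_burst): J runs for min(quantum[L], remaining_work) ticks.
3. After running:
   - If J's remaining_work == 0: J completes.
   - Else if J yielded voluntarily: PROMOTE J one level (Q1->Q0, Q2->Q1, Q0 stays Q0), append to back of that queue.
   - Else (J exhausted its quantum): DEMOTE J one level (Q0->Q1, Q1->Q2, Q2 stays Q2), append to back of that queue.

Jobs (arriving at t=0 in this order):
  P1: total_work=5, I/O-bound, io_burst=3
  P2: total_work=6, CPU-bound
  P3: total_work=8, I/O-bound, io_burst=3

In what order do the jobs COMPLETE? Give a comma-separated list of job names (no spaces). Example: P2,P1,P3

Answer: P1,P3,P2

Derivation:
t=0-3: P1@Q0 runs 3, rem=2, I/O yield, promote→Q0. Q0=[P2,P3,P1] Q1=[] Q2=[]
t=3-6: P2@Q0 runs 3, rem=3, quantum used, demote→Q1. Q0=[P3,P1] Q1=[P2] Q2=[]
t=6-9: P3@Q0 runs 3, rem=5, I/O yield, promote→Q0. Q0=[P1,P3] Q1=[P2] Q2=[]
t=9-11: P1@Q0 runs 2, rem=0, completes. Q0=[P3] Q1=[P2] Q2=[]
t=11-14: P3@Q0 runs 3, rem=2, I/O yield, promote→Q0. Q0=[P3] Q1=[P2] Q2=[]
t=14-16: P3@Q0 runs 2, rem=0, completes. Q0=[] Q1=[P2] Q2=[]
t=16-19: P2@Q1 runs 3, rem=0, completes. Q0=[] Q1=[] Q2=[]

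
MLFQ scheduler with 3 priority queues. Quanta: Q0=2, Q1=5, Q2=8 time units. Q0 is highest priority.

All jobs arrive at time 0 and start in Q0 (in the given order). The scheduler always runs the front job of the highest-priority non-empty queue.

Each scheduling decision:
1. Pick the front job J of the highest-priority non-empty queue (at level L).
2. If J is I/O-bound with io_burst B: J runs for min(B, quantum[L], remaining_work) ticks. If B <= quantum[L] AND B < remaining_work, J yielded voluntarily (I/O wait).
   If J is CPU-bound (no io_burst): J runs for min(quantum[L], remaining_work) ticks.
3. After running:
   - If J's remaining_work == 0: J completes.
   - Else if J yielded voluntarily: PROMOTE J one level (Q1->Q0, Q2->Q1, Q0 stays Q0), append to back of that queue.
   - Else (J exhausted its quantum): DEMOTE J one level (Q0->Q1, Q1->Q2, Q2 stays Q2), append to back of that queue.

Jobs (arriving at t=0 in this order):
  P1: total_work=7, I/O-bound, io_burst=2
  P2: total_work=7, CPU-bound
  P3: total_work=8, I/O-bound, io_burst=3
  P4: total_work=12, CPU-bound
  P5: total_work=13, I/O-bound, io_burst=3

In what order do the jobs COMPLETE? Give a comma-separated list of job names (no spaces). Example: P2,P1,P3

t=0-2: P1@Q0 runs 2, rem=5, I/O yield, promote→Q0. Q0=[P2,P3,P4,P5,P1] Q1=[] Q2=[]
t=2-4: P2@Q0 runs 2, rem=5, quantum used, demote→Q1. Q0=[P3,P4,P5,P1] Q1=[P2] Q2=[]
t=4-6: P3@Q0 runs 2, rem=6, quantum used, demote→Q1. Q0=[P4,P5,P1] Q1=[P2,P3] Q2=[]
t=6-8: P4@Q0 runs 2, rem=10, quantum used, demote→Q1. Q0=[P5,P1] Q1=[P2,P3,P4] Q2=[]
t=8-10: P5@Q0 runs 2, rem=11, quantum used, demote→Q1. Q0=[P1] Q1=[P2,P3,P4,P5] Q2=[]
t=10-12: P1@Q0 runs 2, rem=3, I/O yield, promote→Q0. Q0=[P1] Q1=[P2,P3,P4,P5] Q2=[]
t=12-14: P1@Q0 runs 2, rem=1, I/O yield, promote→Q0. Q0=[P1] Q1=[P2,P3,P4,P5] Q2=[]
t=14-15: P1@Q0 runs 1, rem=0, completes. Q0=[] Q1=[P2,P3,P4,P5] Q2=[]
t=15-20: P2@Q1 runs 5, rem=0, completes. Q0=[] Q1=[P3,P4,P5] Q2=[]
t=20-23: P3@Q1 runs 3, rem=3, I/O yield, promote→Q0. Q0=[P3] Q1=[P4,P5] Q2=[]
t=23-25: P3@Q0 runs 2, rem=1, quantum used, demote→Q1. Q0=[] Q1=[P4,P5,P3] Q2=[]
t=25-30: P4@Q1 runs 5, rem=5, quantum used, demote→Q2. Q0=[] Q1=[P5,P3] Q2=[P4]
t=30-33: P5@Q1 runs 3, rem=8, I/O yield, promote→Q0. Q0=[P5] Q1=[P3] Q2=[P4]
t=33-35: P5@Q0 runs 2, rem=6, quantum used, demote→Q1. Q0=[] Q1=[P3,P5] Q2=[P4]
t=35-36: P3@Q1 runs 1, rem=0, completes. Q0=[] Q1=[P5] Q2=[P4]
t=36-39: P5@Q1 runs 3, rem=3, I/O yield, promote→Q0. Q0=[P5] Q1=[] Q2=[P4]
t=39-41: P5@Q0 runs 2, rem=1, quantum used, demote→Q1. Q0=[] Q1=[P5] Q2=[P4]
t=41-42: P5@Q1 runs 1, rem=0, completes. Q0=[] Q1=[] Q2=[P4]
t=42-47: P4@Q2 runs 5, rem=0, completes. Q0=[] Q1=[] Q2=[]

Answer: P1,P2,P3,P5,P4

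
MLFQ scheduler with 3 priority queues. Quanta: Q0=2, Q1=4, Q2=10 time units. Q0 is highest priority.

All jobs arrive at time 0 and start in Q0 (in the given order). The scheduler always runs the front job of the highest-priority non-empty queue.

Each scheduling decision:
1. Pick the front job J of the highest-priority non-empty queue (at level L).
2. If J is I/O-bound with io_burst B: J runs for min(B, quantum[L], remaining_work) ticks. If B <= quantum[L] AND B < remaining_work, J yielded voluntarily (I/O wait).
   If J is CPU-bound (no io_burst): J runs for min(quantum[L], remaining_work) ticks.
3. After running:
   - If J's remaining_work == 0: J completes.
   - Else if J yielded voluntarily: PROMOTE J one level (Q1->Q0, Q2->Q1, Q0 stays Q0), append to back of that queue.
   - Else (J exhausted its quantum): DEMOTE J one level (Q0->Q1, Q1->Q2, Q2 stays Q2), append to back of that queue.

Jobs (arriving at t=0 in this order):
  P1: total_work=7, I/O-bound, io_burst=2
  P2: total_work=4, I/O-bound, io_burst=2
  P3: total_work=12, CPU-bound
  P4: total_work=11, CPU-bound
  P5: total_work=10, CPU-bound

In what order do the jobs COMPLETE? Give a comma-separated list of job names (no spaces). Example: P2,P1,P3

t=0-2: P1@Q0 runs 2, rem=5, I/O yield, promote→Q0. Q0=[P2,P3,P4,P5,P1] Q1=[] Q2=[]
t=2-4: P2@Q0 runs 2, rem=2, I/O yield, promote→Q0. Q0=[P3,P4,P5,P1,P2] Q1=[] Q2=[]
t=4-6: P3@Q0 runs 2, rem=10, quantum used, demote→Q1. Q0=[P4,P5,P1,P2] Q1=[P3] Q2=[]
t=6-8: P4@Q0 runs 2, rem=9, quantum used, demote→Q1. Q0=[P5,P1,P2] Q1=[P3,P4] Q2=[]
t=8-10: P5@Q0 runs 2, rem=8, quantum used, demote→Q1. Q0=[P1,P2] Q1=[P3,P4,P5] Q2=[]
t=10-12: P1@Q0 runs 2, rem=3, I/O yield, promote→Q0. Q0=[P2,P1] Q1=[P3,P4,P5] Q2=[]
t=12-14: P2@Q0 runs 2, rem=0, completes. Q0=[P1] Q1=[P3,P4,P5] Q2=[]
t=14-16: P1@Q0 runs 2, rem=1, I/O yield, promote→Q0. Q0=[P1] Q1=[P3,P4,P5] Q2=[]
t=16-17: P1@Q0 runs 1, rem=0, completes. Q0=[] Q1=[P3,P4,P5] Q2=[]
t=17-21: P3@Q1 runs 4, rem=6, quantum used, demote→Q2. Q0=[] Q1=[P4,P5] Q2=[P3]
t=21-25: P4@Q1 runs 4, rem=5, quantum used, demote→Q2. Q0=[] Q1=[P5] Q2=[P3,P4]
t=25-29: P5@Q1 runs 4, rem=4, quantum used, demote→Q2. Q0=[] Q1=[] Q2=[P3,P4,P5]
t=29-35: P3@Q2 runs 6, rem=0, completes. Q0=[] Q1=[] Q2=[P4,P5]
t=35-40: P4@Q2 runs 5, rem=0, completes. Q0=[] Q1=[] Q2=[P5]
t=40-44: P5@Q2 runs 4, rem=0, completes. Q0=[] Q1=[] Q2=[]

Answer: P2,P1,P3,P4,P5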